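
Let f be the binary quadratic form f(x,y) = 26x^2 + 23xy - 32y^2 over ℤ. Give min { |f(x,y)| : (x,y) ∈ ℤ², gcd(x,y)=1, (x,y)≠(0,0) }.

river: ρ → (-32,41,17)
river: ρ → (17,61,-2)
river: ρ → (-2,59,47)
river: ρ → (47,35,-14)
river: ρ → (-14,49,26)
river: ρ → (26,55,-8)
river: ρ → (-8,57,19)
river: ρ → (19,57,-8)
river: ρ → (-8,55,26)
river: ρ → (26,49,-14)
river: ρ → (-14,35,47)
river: ρ → (47,59,-2)
river: ρ → (-2,61,17)
river: ρ → (17,41,-32)
river: ρ → (-32,23,26)
river: ρ → (26,29,-29)
river: ρ → (-29,29,26)
river: ρ → (26,23,-32)
closes: descent 0, river 18
min |a| on river = 2

2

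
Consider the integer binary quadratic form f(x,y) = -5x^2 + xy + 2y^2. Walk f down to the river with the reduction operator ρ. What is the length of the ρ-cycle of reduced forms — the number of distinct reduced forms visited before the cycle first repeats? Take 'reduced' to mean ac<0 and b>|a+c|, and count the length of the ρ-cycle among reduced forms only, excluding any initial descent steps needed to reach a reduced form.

D = 41, ⌊√D⌋ = 6
descent: ρ → (2,3,-4)  [lands on river]
river: ρ → (-4,5,1)
river: ρ → (1,5,-4)
river: ρ → (-4,3,2)
river: ρ → (2,5,-2)
river: ρ → (-2,3,4)
river: ρ → (4,5,-1)
river: ρ → (-1,5,4)
river: ρ → (4,3,-2)
river: ρ → (-2,5,2)
ρ-cycle length = 10 (tail of 1 descent step not counted)

10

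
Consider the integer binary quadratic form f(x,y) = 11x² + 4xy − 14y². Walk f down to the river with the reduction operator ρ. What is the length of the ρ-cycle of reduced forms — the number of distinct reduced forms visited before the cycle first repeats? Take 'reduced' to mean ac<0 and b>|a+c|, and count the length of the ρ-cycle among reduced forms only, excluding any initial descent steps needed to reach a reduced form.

D = 632, ⌊√D⌋ = 25
river: ρ → (-14,24,1)
river: ρ → (1,24,-14)
river: ρ → (-14,4,11)
river: ρ → (11,18,-7)
river: ρ → (-7,24,2)
river: ρ → (2,24,-7)
river: ρ → (-7,18,11)
river: ρ → (11,4,-14)
ρ-cycle length = 8 (tail of 0 descent steps not counted)

8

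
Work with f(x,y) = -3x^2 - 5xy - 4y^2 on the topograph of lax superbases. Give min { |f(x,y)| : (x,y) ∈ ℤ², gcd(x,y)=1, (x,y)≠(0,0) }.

translate: b→-1 (≡5 mod 6), so (3,5,4)→(3,-1,2)
flip: (3,-1,2)→(2,1,3)
reduced (well bottom): (2,1,3) with a≤c, −a<b≤a
well minimum |f| = |-2| = 2 (negative-definite)

2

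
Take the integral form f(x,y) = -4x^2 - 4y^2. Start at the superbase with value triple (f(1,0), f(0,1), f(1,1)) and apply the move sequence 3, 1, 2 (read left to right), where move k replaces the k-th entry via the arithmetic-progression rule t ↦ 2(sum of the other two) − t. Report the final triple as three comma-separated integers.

start (-4,-4,-8) = (f(1,0),f(0,1),f(1,1))
replace slot 3: 2·((-4)+(-4)) − (-8) = -8 → (-4,-4,-8)
replace slot 1: 2·((-4)+(-8)) − (-4) = -20 → (-20,-4,-8)
replace slot 2: 2·((-20)+(-8)) − (-4) = -52 → (-20,-52,-8)

-20,-52,-8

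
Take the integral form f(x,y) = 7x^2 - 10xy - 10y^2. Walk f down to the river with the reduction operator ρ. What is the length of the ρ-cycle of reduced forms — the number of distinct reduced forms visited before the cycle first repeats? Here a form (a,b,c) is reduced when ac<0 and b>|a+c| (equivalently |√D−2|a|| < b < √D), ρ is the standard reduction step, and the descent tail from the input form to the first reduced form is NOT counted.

D = 380, ⌊√D⌋ = 19
descent: ρ → (-10,10,7)  [lands on river]
river: ρ → (7,18,-2)
river: ρ → (-2,18,7)
river: ρ → (7,10,-10)
ρ-cycle length = 4 (tail of 1 descent step not counted)

4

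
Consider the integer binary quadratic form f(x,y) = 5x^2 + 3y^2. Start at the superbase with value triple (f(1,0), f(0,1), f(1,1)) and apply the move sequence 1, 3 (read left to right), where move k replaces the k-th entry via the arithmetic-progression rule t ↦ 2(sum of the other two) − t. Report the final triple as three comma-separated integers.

start (5,3,8) = (f(1,0),f(0,1),f(1,1))
replace slot 1: 2·(3+8) − 5 = 17 → (17,3,8)
replace slot 3: 2·(17+3) − 8 = 32 → (17,3,32)

17,3,32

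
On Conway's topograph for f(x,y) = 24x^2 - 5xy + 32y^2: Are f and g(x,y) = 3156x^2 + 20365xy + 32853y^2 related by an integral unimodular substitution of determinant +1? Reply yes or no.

D₁ = -3047, D₂ = -3047
f: reduced (well bottom): (24,-5,32) with a≤c, −a<b≤a
g: translate: b→1429 (≡20365 mod 6312), so (3156,20365,32853)→(3156,1429,162)
g: flip: (3156,1429,162)→(162,-1429,3156)
g: translate: b→-133 (≡-1429 mod 324), so (162,-1429,3156)→(162,-133,32)
g: flip: (162,-133,32)→(32,133,162)
g: translate: b→5 (≡133 mod 64), so (32,133,162)→(32,5,24)
g: flip: (32,5,24)→(24,-5,32)
g: reduced (well bottom): (24,-5,32) with a≤c, −a<b≤a
reduced forms (24, -5, 32) vs (24, -5, 32) ⇒ equivalent

yes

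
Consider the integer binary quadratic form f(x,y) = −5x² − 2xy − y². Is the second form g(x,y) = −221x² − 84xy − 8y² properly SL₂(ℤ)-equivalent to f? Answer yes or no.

D₁ = -16, D₂ = -16
f is negative-definite; reduce −f:
−f: flip: (5,2,1)→(1,-2,5)
−f: translate: b→0 (≡-2 mod 2), so (1,-2,5)→(1,0,4)
−f: reduced (well bottom): (1,0,4) with a≤c, −a<b≤a
flip sign back: reduced form of f is (-1,0,-4)
g is negative-definite; reduce −g:
−g: flip: (221,84,8)→(8,-84,221)
−g: translate: b→-4 (≡-84 mod 16), so (8,-84,221)→(8,-4,1)
−g: flip: (8,-4,1)→(1,4,8)
−g: translate: b→0 (≡4 mod 2), so (1,4,8)→(1,0,4)
−g: reduced (well bottom): (1,0,4) with a≤c, −a<b≤a
flip sign back: reduced form of g is (-1,0,-4)
reduced forms (-1, 0, -4) vs (-1, 0, -4) ⇒ equivalent

yes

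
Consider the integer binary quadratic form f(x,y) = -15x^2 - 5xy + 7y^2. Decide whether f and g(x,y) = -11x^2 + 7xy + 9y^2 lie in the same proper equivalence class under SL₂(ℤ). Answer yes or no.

D₁ = 445, D₂ = 445
river cycle of f (length 6): (7, 19, -3), (-3, 17, 13), (13, 9, -7), (-7, 19, 3), (3, 17, -13), (-13, 9, 7)
river cycle of g (length 10): (9, 11, -9), (-9, 7, 11), (11, 15, -5), (-5, 15, 11), (11, 7, -9), (-9, 11, 9), (9, 7, -11), (-11, 15, 5), (5, 15, -11), (-11, 7, 9)
cycles differ ⇒ inequivalent

no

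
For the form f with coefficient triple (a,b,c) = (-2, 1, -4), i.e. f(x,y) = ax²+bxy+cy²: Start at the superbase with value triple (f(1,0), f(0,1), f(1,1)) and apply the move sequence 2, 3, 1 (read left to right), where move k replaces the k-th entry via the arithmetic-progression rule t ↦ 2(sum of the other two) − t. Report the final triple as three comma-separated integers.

start (-2,-4,-5) = (f(1,0),f(0,1),f(1,1))
replace slot 2: 2·((-2)+(-5)) − (-4) = -10 → (-2,-10,-5)
replace slot 3: 2·((-2)+(-10)) − (-5) = -19 → (-2,-10,-19)
replace slot 1: 2·((-10)+(-19)) − (-2) = -56 → (-56,-10,-19)

-56,-10,-19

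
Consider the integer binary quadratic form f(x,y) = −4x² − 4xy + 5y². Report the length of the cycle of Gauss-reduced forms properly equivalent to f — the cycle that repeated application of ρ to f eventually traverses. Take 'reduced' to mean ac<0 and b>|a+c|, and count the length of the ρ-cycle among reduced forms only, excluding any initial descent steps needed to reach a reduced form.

D = 96, ⌊√D⌋ = 9
descent: ρ → (5,4,-4)  [lands on river]
river: ρ → (-4,4,5)
river: ρ → (5,6,-3)
river: ρ → (-3,6,5)
ρ-cycle length = 4 (tail of 1 descent step not counted)

4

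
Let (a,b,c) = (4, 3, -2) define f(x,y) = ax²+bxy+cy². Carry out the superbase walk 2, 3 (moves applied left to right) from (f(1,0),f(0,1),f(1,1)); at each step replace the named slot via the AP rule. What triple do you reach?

start (4,-2,5) = (f(1,0),f(0,1),f(1,1))
replace slot 2: 2·(4+5) − (-2) = 20 → (4,20,5)
replace slot 3: 2·(4+20) − 5 = 43 → (4,20,43)

4,20,43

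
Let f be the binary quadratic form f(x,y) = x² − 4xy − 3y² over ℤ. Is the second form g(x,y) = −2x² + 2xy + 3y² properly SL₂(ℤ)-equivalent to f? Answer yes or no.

D₁ = 28, D₂ = 28
river cycle of f (length 4): (-3, 4, 1), (1, 4, -3), (-3, 2, 2), (2, 2, -3)
river cycle of g (length 4): (3, 4, -1), (-1, 4, 3), (3, 2, -2), (-2, 2, 3)
cycles differ ⇒ inequivalent

no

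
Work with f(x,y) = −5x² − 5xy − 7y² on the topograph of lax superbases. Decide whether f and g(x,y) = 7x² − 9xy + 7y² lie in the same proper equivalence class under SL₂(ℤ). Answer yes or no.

D₁ = -115, D₂ = -115
f is negative-definite; reduce −f:
−f: reduced (well bottom): (5,5,7) with a≤c, −a<b≤a
flip sign back: reduced form of f is (-5,-5,-7)
g: translate: b→5 (≡-9 mod 14), so (7,-9,7)→(7,5,5)
g: flip: (7,5,5)→(5,-5,7)
g: translate: b→5 (≡-5 mod 10), so (5,-5,7)→(5,5,7)
g: reduced (well bottom): (5,5,7) with a≤c, −a<b≤a
reduced forms (-5, -5, -7) vs (5, 5, 7) ⇒ inequivalent

no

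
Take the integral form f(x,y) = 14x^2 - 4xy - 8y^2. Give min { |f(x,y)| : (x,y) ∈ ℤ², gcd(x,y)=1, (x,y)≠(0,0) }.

descent: ρ → (-8,20,2)  [lands on river]
river: ρ → (2,20,-8)
river: ρ → (-8,12,10)
river: ρ → (10,8,-10)
river: ρ → (-10,12,8)
river: ρ → (8,20,-2)
river: ρ → (-2,20,8)
river: ρ → (8,12,-10)
river: ρ → (-10,8,10)
river: ρ → (10,12,-8)
closes: descent 1, river 10
min |a| on river = 2

2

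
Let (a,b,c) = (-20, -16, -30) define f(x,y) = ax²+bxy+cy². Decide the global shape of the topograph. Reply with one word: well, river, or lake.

D = b²−4ac = (-16)² − 4·(-20)·(-30) = -2144
D < 0 ⇒ definite ⇒ every region one sign ⇒ single well

well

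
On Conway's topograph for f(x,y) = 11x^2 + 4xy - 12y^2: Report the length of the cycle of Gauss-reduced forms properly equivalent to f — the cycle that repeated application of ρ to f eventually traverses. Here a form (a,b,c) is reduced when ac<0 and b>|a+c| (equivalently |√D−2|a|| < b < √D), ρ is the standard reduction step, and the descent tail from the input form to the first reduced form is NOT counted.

D = 544, ⌊√D⌋ = 23
river: ρ → (-12,20,3)
river: ρ → (3,22,-5)
river: ρ → (-5,18,11)
river: ρ → (11,4,-12)
ρ-cycle length = 4 (tail of 0 descent steps not counted)

4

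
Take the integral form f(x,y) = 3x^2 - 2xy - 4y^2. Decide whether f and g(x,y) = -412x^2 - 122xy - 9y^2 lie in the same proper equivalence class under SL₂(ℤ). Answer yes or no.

D₁ = 52, D₂ = 52
river cycle of f (length 10): (-4, 2, 3), (3, 4, -3), (-3, 2, 4), (4, 6, -1), (-1, 6, 4), (4, 2, -3), (-3, 4, 3), (3, 2, -4), (-4, 6, 1), (1, 6, -4)
river cycle of g (length 10): (1, 6, -4), (-4, 2, 3), (3, 4, -3), (-3, 2, 4), (4, 6, -1), (-1, 6, 4), (4, 2, -3), (-3, 4, 3), (3, 2, -4), (-4, 6, 1)
cycles coincide ⇒ equivalent

yes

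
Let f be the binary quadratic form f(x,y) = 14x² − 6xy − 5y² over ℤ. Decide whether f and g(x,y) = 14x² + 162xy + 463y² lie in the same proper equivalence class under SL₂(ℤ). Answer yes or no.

D₁ = 316, D₂ = 316
river cycle of f (length 6): (-5, 16, 3), (3, 14, -10), (-10, 6, 7), (7, 8, -9), (-9, 10, 6), (6, 14, -5)
river cycle of g (length 6): (-5, 16, 3), (3, 14, -10), (-10, 6, 7), (7, 8, -9), (-9, 10, 6), (6, 14, -5)
cycles coincide ⇒ equivalent

yes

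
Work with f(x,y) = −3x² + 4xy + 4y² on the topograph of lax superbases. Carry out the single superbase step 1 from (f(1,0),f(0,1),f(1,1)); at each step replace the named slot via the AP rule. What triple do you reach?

start (-3,4,5) = (f(1,0),f(0,1),f(1,1))
replace slot 1: 2·(4+5) − (-3) = 21 → (21,4,5)

21,4,5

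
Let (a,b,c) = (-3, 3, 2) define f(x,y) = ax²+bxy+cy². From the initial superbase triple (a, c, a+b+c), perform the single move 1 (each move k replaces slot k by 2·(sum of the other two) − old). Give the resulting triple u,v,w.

start (-3,2,2) = (f(1,0),f(0,1),f(1,1))
replace slot 1: 2·(2+2) − (-3) = 11 → (11,2,2)

11,2,2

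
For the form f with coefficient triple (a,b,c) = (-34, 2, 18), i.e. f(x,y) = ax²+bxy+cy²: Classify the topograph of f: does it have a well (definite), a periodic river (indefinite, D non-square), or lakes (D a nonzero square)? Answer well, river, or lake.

D = b²−4ac = 2² − 4·(-34)·18 = 2452
D > 0 non-square ⇒ indefinite ⇒ periodic river

river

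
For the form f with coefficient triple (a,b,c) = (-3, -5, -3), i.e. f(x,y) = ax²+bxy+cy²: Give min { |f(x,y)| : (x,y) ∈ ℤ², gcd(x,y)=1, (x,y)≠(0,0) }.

translate: b→-1 (≡5 mod 6), so (3,5,3)→(3,-1,1)
flip: (3,-1,1)→(1,1,3)
reduced (well bottom): (1,1,3) with a≤c, −a<b≤a
well minimum |f| = |-1| = 1 (negative-definite)

1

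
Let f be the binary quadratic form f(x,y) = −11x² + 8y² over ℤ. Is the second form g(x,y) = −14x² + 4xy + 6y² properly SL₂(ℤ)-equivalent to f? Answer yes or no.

D₁ = 352, D₂ = 352
river cycle of f (length 6): (8, 16, -3), (-3, 14, 13), (13, 12, -4), (-4, 12, 13), (13, 14, -3), (-3, 16, 8)
river cycle of g (length 6): (6, 8, -12), (-12, 16, 2), (2, 16, -12), (-12, 8, 6), (6, 16, -4), (-4, 16, 6)
cycles differ ⇒ inequivalent

no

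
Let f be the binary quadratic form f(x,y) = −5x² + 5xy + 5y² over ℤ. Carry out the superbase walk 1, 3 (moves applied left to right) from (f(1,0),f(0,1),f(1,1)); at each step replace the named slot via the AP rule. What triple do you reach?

start (-5,5,5) = (f(1,0),f(0,1),f(1,1))
replace slot 1: 2·(5+5) − (-5) = 25 → (25,5,5)
replace slot 3: 2·(25+5) − 5 = 55 → (25,5,55)

25,5,55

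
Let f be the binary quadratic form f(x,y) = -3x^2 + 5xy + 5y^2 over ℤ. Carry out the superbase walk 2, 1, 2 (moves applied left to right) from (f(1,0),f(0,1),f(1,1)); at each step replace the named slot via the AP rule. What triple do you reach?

start (-3,5,7) = (f(1,0),f(0,1),f(1,1))
replace slot 2: 2·((-3)+7) − 5 = 3 → (-3,3,7)
replace slot 1: 2·(3+7) − (-3) = 23 → (23,3,7)
replace slot 2: 2·(23+7) − 3 = 57 → (23,57,7)

23,57,7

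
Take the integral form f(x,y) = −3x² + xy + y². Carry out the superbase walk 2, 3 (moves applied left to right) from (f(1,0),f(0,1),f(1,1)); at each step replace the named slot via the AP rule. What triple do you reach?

start (-3,1,-1) = (f(1,0),f(0,1),f(1,1))
replace slot 2: 2·((-3)+(-1)) − 1 = -9 → (-3,-9,-1)
replace slot 3: 2·((-3)+(-9)) − (-1) = -23 → (-3,-9,-23)

-3,-9,-23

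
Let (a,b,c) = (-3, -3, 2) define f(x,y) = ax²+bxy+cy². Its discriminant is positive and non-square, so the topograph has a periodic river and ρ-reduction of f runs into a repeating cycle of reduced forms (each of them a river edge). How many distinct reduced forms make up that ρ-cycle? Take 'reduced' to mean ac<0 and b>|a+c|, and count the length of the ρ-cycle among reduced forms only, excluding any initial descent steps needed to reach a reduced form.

D = 33, ⌊√D⌋ = 5
descent: ρ → (2,3,-3)  [lands on river]
river: ρ → (-3,3,2)
river: ρ → (2,5,-1)
river: ρ → (-1,5,2)
ρ-cycle length = 4 (tail of 1 descent step not counted)

4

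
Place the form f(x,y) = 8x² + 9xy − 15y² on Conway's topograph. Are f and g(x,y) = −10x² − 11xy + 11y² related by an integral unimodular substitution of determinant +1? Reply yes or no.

D₁ = 561, D₂ = 561
river cycle of f (length 10): (-15, 21, 2), (2, 23, -4), (-4, 17, 17), (17, 17, -4), (-4, 23, 2), (2, 21, -15), (-15, 9, 8), (8, 23, -1), (-1, 23, 8), (8, 9, -15)
river cycle of g (length 16): (11, 11, -10), (-10, 9, 12), (12, 15, -7), (-7, 13, 14), (14, 15, -6), (-6, 21, 5), (5, 19, -10), (-10, 21, 3), (3, 21, -10), (-10, 19, 5), … (6 more)
cycles differ ⇒ inequivalent

no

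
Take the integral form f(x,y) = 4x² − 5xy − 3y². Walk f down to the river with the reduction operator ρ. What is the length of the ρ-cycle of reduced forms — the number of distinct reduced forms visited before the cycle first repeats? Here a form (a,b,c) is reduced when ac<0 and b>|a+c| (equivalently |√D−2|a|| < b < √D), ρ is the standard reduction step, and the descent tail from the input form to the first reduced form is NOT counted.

D = 73, ⌊√D⌋ = 8
descent: ρ → (-3,5,4)  [lands on river]
river: ρ → (4,3,-4)
river: ρ → (-4,5,3)
river: ρ → (3,7,-2)
river: ρ → (-2,5,6)
river: ρ → (6,7,-1)
river: ρ → (-1,7,6)
river: ρ → (6,5,-2)
river: ρ → (-2,7,3)
river: ρ → (3,5,-4)
river: ρ → (-4,3,4)
river: ρ → (4,5,-3)
river: ρ → (-3,7,2)
river: ρ → (2,5,-6)
river: ρ → (-6,7,1)
river: ρ → (1,7,-6)
river: ρ → (-6,5,2)
river: ρ → (2,7,-3)
ρ-cycle length = 18 (tail of 1 descent step not counted)

18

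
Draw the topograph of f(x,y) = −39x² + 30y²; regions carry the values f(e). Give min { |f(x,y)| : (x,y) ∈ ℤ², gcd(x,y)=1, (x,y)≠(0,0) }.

descent: ρ → (30,60,-9)  [lands on river]
river: ρ → (-9,66,9)
river: ρ → (9,60,-30)
river: ρ → (-30,60,9)
river: ρ → (9,66,-9)
river: ρ → (-9,60,30)
closes: descent 1, river 6
min |a| on river = 9

9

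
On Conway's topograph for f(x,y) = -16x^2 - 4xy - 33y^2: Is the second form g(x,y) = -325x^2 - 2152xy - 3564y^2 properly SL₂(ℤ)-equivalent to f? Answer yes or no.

D₁ = -2096, D₂ = -2096
f is negative-definite; reduce −f:
−f: reduced (well bottom): (16,4,33) with a≤c, −a<b≤a
flip sign back: reduced form of f is (-16,-4,-33)
g is negative-definite; reduce −g:
−g: translate: b→202 (≡2152 mod 650), so (325,2152,3564)→(325,202,33)
−g: flip: (325,202,33)→(33,-202,325)
−g: translate: b→-4 (≡-202 mod 66), so (33,-202,325)→(33,-4,16)
−g: flip: (33,-4,16)→(16,4,33)
−g: reduced (well bottom): (16,4,33) with a≤c, −a<b≤a
flip sign back: reduced form of g is (-16,-4,-33)
reduced forms (-16, -4, -33) vs (-16, -4, -33) ⇒ equivalent

yes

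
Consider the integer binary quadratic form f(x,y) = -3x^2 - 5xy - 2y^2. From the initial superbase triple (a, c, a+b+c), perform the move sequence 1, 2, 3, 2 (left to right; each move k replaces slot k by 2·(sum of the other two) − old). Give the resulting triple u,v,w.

start (-3,-2,-10) = (f(1,0),f(0,1),f(1,1))
replace slot 1: 2·((-2)+(-10)) − (-3) = -21 → (-21,-2,-10)
replace slot 2: 2·((-21)+(-10)) − (-2) = -60 → (-21,-60,-10)
replace slot 3: 2·((-21)+(-60)) − (-10) = -152 → (-21,-60,-152)
replace slot 2: 2·((-21)+(-152)) − (-60) = -286 → (-21,-286,-152)

-21,-286,-152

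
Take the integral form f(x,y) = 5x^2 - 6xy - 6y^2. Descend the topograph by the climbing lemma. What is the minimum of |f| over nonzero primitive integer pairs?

descent: ρ → (-6,6,5)  [lands on river]
river: ρ → (5,4,-7)
river: ρ → (-7,10,2)
river: ρ → (2,10,-7)
river: ρ → (-7,4,5)
river: ρ → (5,6,-6)
closes: descent 1, river 6
min |a| on river = 2

2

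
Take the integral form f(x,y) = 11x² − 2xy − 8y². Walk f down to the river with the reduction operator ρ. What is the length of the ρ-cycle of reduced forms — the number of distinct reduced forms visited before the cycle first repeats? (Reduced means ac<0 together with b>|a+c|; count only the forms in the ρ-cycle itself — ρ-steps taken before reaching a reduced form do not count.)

D = 356, ⌊√D⌋ = 18
descent: ρ → (-8,18,1)  [lands on river]
river: ρ → (1,18,-8)
river: ρ → (-8,14,5)
river: ρ → (5,16,-5)
river: ρ → (-5,14,8)
river: ρ → (8,18,-1)
river: ρ → (-1,18,8)
river: ρ → (8,14,-5)
river: ρ → (-5,16,5)
river: ρ → (5,14,-8)
ρ-cycle length = 10 (tail of 1 descent step not counted)

10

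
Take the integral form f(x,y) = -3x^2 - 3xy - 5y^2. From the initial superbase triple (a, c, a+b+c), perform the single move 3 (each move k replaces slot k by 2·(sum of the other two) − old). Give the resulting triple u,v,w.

start (-3,-5,-11) = (f(1,0),f(0,1),f(1,1))
replace slot 3: 2·((-3)+(-5)) − (-11) = -5 → (-3,-5,-5)

-3,-5,-5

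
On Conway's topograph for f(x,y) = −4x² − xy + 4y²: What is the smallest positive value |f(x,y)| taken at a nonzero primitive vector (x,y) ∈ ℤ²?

descent: ρ → (4,1,-4)  [lands on river]
river: ρ → (-4,7,1)
river: ρ → (1,7,-4)
river: ρ → (-4,1,4)
river: ρ → (4,7,-1)
river: ρ → (-1,7,4)
closes: descent 1, river 6
min |a| on river = 1

1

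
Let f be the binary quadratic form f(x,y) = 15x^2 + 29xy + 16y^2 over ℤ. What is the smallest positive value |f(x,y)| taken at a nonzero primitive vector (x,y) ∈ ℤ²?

translate: b→-1 (≡29 mod 30), so (15,29,16)→(15,-1,2)
flip: (15,-1,2)→(2,1,15)
reduced (well bottom): (2,1,15) with a≤c, −a<b≤a
well minimum = a = 2

2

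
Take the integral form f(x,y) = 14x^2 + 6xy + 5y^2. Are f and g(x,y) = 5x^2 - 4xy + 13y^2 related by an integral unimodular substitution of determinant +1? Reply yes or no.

D₁ = -244, D₂ = -244
f: flip: (14,6,5)→(5,-6,14)
f: translate: b→4 (≡-6 mod 10), so (5,-6,14)→(5,4,13)
f: reduced (well bottom): (5,4,13) with a≤c, −a<b≤a
g: reduced (well bottom): (5,-4,13) with a≤c, −a<b≤a
reduced forms (5, 4, 13) vs (5, -4, 13) ⇒ inequivalent

no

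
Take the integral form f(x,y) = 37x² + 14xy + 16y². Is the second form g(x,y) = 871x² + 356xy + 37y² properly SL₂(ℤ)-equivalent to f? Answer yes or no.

D₁ = -2172, D₂ = -2172
f: flip: (37,14,16)→(16,-14,37)
f: reduced (well bottom): (16,-14,37) with a≤c, −a<b≤a
g: flip: (871,356,37)→(37,-356,871)
g: translate: b→14 (≡-356 mod 74), so (37,-356,871)→(37,14,16)
g: flip: (37,14,16)→(16,-14,37)
g: reduced (well bottom): (16,-14,37) with a≤c, −a<b≤a
reduced forms (16, -14, 37) vs (16, -14, 37) ⇒ equivalent

yes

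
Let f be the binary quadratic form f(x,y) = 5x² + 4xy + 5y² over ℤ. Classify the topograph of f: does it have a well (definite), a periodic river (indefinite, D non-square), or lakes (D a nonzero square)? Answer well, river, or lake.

D = b²−4ac = 4² − 4·5·5 = -84
D < 0 ⇒ definite ⇒ every region one sign ⇒ single well

well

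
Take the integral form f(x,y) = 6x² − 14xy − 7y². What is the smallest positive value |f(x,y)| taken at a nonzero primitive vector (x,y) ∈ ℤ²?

descent: ρ → (-7,14,6)  [lands on river]
river: ρ → (6,10,-11)
river: ρ → (-11,12,5)
river: ρ → (5,18,-2)
river: ρ → (-2,18,5)
river: ρ → (5,12,-11)
river: ρ → (-11,10,6)
river: ρ → (6,14,-7)
closes: descent 1, river 8
min |a| on river = 2

2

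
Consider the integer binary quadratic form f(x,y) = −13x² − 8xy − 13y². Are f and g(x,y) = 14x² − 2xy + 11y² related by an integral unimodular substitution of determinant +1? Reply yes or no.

D₁ = -612, D₂ = -612
f is negative-definite; reduce −f:
−f: reduced (well bottom): (13,8,13) with a≤c, −a<b≤a
flip sign back: reduced form of f is (-13,-8,-13)
g: flip: (14,-2,11)→(11,2,14)
g: reduced (well bottom): (11,2,14) with a≤c, −a<b≤a
reduced forms (-13, -8, -13) vs (11, 2, 14) ⇒ inequivalent

no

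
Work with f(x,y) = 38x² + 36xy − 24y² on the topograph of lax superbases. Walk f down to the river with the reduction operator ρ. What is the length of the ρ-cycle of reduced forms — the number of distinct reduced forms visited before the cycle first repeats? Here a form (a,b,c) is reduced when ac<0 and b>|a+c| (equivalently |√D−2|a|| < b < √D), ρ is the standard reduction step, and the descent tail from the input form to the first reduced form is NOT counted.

D = 4944, ⌊√D⌋ = 70
river: ρ → (-24,60,14)
river: ρ → (14,52,-40)
river: ρ → (-40,28,26)
river: ρ → (26,24,-42)
river: ρ → (-42,60,8)
river: ρ → (8,68,-10)
river: ρ → (-10,52,56)
river: ρ → (56,60,-6)
river: ρ → (-6,60,56)
river: ρ → (56,52,-10)
river: ρ → (-10,68,8)
river: ρ → (8,60,-42)
river: ρ → (-42,24,26)
river: ρ → (26,28,-40)
river: ρ → (-40,52,14)
river: ρ → (14,60,-24)
river: ρ → (-24,36,38)
river: ρ → (38,40,-22)
river: ρ → (-22,48,30)
river: ρ → (30,12,-40)
river: ρ → (-40,68,2)
river: ρ → (2,68,-40)
river: ρ → (-40,12,30)
river: ρ → (30,48,-22)
river: ρ → (-22,40,38)
river: ρ → (38,36,-24)
ρ-cycle length = 26 (tail of 0 descent steps not counted)

26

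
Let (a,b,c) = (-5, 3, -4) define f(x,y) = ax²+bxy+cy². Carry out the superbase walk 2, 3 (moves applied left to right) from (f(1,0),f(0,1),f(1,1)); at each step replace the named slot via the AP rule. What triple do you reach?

start (-5,-4,-6) = (f(1,0),f(0,1),f(1,1))
replace slot 2: 2·((-5)+(-6)) − (-4) = -18 → (-5,-18,-6)
replace slot 3: 2·((-5)+(-18)) − (-6) = -40 → (-5,-18,-40)

-5,-18,-40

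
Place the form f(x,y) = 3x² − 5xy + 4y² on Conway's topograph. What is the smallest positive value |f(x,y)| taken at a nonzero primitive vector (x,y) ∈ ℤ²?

translate: b→1 (≡-5 mod 6), so (3,-5,4)→(3,1,2)
flip: (3,1,2)→(2,-1,3)
reduced (well bottom): (2,-1,3) with a≤c, −a<b≤a
well minimum = a = 2

2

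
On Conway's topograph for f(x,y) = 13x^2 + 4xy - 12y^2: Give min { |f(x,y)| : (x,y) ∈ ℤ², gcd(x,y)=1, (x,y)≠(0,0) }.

river: ρ → (-12,20,5)
river: ρ → (5,20,-12)
river: ρ → (-12,4,13)
river: ρ → (13,22,-3)
river: ρ → (-3,20,20)
river: ρ → (20,20,-3)
river: ρ → (-3,22,13)
river: ρ → (13,4,-12)
closes: descent 0, river 8
min |a| on river = 3

3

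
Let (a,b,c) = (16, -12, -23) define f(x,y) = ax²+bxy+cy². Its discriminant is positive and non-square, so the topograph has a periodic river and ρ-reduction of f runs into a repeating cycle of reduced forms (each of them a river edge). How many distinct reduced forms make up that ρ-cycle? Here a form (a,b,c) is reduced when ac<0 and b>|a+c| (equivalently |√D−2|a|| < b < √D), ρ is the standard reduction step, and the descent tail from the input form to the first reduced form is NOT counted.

D = 1616, ⌊√D⌋ = 40
descent: ρ → (-23,12,16)  [lands on river]
river: ρ → (16,20,-19)
river: ρ → (-19,18,17)
river: ρ → (17,16,-20)
river: ρ → (-20,24,13)
river: ρ → (13,28,-16)
river: ρ → (-16,36,5)
river: ρ → (5,34,-23)
ρ-cycle length = 8 (tail of 1 descent step not counted)

8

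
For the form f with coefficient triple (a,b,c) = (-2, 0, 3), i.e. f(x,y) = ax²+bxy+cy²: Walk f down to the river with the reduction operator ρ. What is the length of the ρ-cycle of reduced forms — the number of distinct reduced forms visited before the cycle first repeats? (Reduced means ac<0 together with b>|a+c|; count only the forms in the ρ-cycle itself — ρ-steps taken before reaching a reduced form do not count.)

D = 24, ⌊√D⌋ = 4
descent: ρ → (3,0,-2)
descent: ρ → (-2,4,1)  [lands on river]
river: ρ → (1,4,-2)
ρ-cycle length = 2 (tail of 2 descent steps not counted)

2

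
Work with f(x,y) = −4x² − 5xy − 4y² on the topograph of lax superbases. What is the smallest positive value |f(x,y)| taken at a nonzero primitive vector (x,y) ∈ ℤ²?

translate: b→-3 (≡5 mod 8), so (4,5,4)→(4,-3,3)
flip: (4,-3,3)→(3,3,4)
reduced (well bottom): (3,3,4) with a≤c, −a<b≤a
well minimum |f| = |-3| = 3 (negative-definite)

3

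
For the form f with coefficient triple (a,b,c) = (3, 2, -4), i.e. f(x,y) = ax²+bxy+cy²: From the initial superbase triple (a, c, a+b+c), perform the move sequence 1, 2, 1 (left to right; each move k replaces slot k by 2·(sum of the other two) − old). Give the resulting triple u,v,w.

start (3,-4,1) = (f(1,0),f(0,1),f(1,1))
replace slot 1: 2·((-4)+1) − 3 = -9 → (-9,-4,1)
replace slot 2: 2·((-9)+1) − (-4) = -12 → (-9,-12,1)
replace slot 1: 2·((-12)+1) − (-9) = -13 → (-13,-12,1)

-13,-12,1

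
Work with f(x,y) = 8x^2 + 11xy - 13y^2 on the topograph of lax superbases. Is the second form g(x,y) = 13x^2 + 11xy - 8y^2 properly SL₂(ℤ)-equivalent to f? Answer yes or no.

D₁ = 537, D₂ = 537
river cycle of f (length 16): (-13, 15, 6), (6, 21, -4), (-4, 19, 11), (11, 3, -12), (-12, 21, 2), (2, 23, -1), (-1, 23, 2), (2, 21, -12), (-12, 3, 11), (11, 19, -4), … (6 more)
river cycle of g (length 16): (-8, 21, 3), (3, 21, -8), (-8, 11, 13), (13, 15, -6), (-6, 21, 4), (4, 19, -11), (-11, 3, 12), (12, 21, -2), (-2, 23, 1), (1, 23, -2), … (6 more)
cycles differ ⇒ inequivalent

no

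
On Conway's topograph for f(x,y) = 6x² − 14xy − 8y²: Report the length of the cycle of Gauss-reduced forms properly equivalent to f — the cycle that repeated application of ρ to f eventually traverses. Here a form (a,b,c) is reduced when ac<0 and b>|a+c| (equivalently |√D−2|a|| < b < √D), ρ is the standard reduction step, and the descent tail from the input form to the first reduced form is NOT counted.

D = 388, ⌊√D⌋ = 19
descent: ρ → (-8,14,6)  [lands on river]
river: ρ → (6,10,-12)
river: ρ → (-12,14,4)
river: ρ → (4,18,-4)
river: ρ → (-4,14,12)
river: ρ → (12,10,-6)
river: ρ → (-6,14,8)
river: ρ → (8,18,-2)
river: ρ → (-2,18,8)
river: ρ → (8,14,-6)
river: ρ → (-6,10,12)
river: ρ → (12,14,-4)
river: ρ → (-4,18,4)
river: ρ → (4,14,-12)
river: ρ → (-12,10,6)
river: ρ → (6,14,-8)
river: ρ → (-8,18,2)
river: ρ → (2,18,-8)
ρ-cycle length = 18 (tail of 1 descent step not counted)

18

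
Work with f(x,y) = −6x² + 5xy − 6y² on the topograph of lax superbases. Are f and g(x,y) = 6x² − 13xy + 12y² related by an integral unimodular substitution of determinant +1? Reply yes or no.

D₁ = -119, D₂ = -119
f is negative-definite; reduce −f:
−f: flip: (6,-5,6)→(6,5,6)
−f: reduced (well bottom): (6,5,6) with a≤c, −a<b≤a
flip sign back: reduced form of f is (-6,-5,-6)
g: translate: b→-1 (≡-13 mod 12), so (6,-13,12)→(6,-1,5)
g: flip: (6,-1,5)→(5,1,6)
g: reduced (well bottom): (5,1,6) with a≤c, −a<b≤a
reduced forms (-6, -5, -6) vs (5, 1, 6) ⇒ inequivalent

no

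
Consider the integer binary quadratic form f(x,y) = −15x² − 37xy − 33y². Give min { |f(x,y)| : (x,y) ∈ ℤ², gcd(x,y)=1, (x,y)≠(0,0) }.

translate: b→7 (≡37 mod 30), so (15,37,33)→(15,7,11)
flip: (15,7,11)→(11,-7,15)
reduced (well bottom): (11,-7,15) with a≤c, −a<b≤a
well minimum |f| = |-11| = 11 (negative-definite)

11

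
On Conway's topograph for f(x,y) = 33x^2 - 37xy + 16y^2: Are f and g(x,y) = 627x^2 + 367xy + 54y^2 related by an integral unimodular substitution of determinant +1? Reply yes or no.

D₁ = -743, D₂ = -743
f: translate: b→29 (≡-37 mod 66), so (33,-37,16)→(33,29,12)
f: flip: (33,29,12)→(12,-29,33)
f: translate: b→-5 (≡-29 mod 24), so (12,-29,33)→(12,-5,16)
f: reduced (well bottom): (12,-5,16) with a≤c, −a<b≤a
g: flip: (627,367,54)→(54,-367,627)
g: translate: b→-43 (≡-367 mod 108), so (54,-367,627)→(54,-43,12)
g: flip: (54,-43,12)→(12,43,54)
g: translate: b→-5 (≡43 mod 24), so (12,43,54)→(12,-5,16)
g: reduced (well bottom): (12,-5,16) with a≤c, −a<b≤a
reduced forms (12, -5, 16) vs (12, -5, 16) ⇒ equivalent

yes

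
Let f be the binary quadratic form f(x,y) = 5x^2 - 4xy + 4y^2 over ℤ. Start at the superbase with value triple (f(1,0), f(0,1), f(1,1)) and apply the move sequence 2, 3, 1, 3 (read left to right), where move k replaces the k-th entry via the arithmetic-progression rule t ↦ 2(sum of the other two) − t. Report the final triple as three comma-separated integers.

start (5,4,5) = (f(1,0),f(0,1),f(1,1))
replace slot 2: 2·(5+5) − 4 = 16 → (5,16,5)
replace slot 3: 2·(5+16) − 5 = 37 → (5,16,37)
replace slot 1: 2·(16+37) − 5 = 101 → (101,16,37)
replace slot 3: 2·(101+16) − 37 = 197 → (101,16,197)

101,16,197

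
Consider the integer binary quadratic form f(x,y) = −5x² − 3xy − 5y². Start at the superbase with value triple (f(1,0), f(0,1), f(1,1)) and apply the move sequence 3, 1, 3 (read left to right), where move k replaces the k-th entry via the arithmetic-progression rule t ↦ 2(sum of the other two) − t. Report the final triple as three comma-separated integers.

start (-5,-5,-13) = (f(1,0),f(0,1),f(1,1))
replace slot 3: 2·((-5)+(-5)) − (-13) = -7 → (-5,-5,-7)
replace slot 1: 2·((-5)+(-7)) − (-5) = -19 → (-19,-5,-7)
replace slot 3: 2·((-19)+(-5)) − (-7) = -41 → (-19,-5,-41)

-19,-5,-41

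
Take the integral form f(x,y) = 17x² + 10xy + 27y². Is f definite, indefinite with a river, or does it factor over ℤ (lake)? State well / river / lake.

D = b²−4ac = 10² − 4·17·27 = -1736
D < 0 ⇒ definite ⇒ every region one sign ⇒ single well

well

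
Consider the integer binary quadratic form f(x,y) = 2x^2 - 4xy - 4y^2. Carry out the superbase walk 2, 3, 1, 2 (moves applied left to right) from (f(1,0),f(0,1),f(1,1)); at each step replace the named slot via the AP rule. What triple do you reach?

start (2,-4,-6) = (f(1,0),f(0,1),f(1,1))
replace slot 2: 2·(2+(-6)) − (-4) = -4 → (2,-4,-6)
replace slot 3: 2·(2+(-4)) − (-6) = 2 → (2,-4,2)
replace slot 1: 2·((-4)+2) − 2 = -6 → (-6,-4,2)
replace slot 2: 2·((-6)+2) − (-4) = -4 → (-6,-4,2)

-6,-4,2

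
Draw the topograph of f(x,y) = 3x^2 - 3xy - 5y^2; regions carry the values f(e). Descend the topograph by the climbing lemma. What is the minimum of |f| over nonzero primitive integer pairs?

descent: ρ → (-5,3,3)  [lands on river]
river: ρ → (3,3,-5)
river: ρ → (-5,7,1)
river: ρ → (1,7,-5)
closes: descent 1, river 4
min |a| on river = 1

1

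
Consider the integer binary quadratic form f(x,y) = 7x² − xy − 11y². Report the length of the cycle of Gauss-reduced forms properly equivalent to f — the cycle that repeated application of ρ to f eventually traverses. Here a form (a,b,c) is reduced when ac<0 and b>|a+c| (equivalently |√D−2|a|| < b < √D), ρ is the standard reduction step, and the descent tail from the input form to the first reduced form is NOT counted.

D = 309, ⌊√D⌋ = 17
descent: ρ → (-11,1,7)
descent: ρ → (7,13,-5)  [lands on river]
river: ρ → (-5,17,1)
river: ρ → (1,17,-5)
river: ρ → (-5,13,7)
river: ρ → (7,15,-3)
river: ρ → (-3,15,7)
ρ-cycle length = 6 (tail of 2 descent steps not counted)

6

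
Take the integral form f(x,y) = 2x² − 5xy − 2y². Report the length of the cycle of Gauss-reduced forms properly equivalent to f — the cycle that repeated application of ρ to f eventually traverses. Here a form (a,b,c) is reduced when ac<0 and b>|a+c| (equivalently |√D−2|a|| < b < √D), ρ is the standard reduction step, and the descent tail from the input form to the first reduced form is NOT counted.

D = 41, ⌊√D⌋ = 6
descent: ρ → (-2,5,2)  [lands on river]
river: ρ → (2,3,-4)
river: ρ → (-4,5,1)
river: ρ → (1,5,-4)
river: ρ → (-4,3,2)
river: ρ → (2,5,-2)
river: ρ → (-2,3,4)
river: ρ → (4,5,-1)
river: ρ → (-1,5,4)
river: ρ → (4,3,-2)
ρ-cycle length = 10 (tail of 1 descent step not counted)

10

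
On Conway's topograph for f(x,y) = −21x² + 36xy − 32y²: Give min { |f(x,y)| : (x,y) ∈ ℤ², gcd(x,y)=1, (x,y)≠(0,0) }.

translate: b→6 (≡-36 mod 42), so (21,-36,32)→(21,6,17)
flip: (21,6,17)→(17,-6,21)
reduced (well bottom): (17,-6,21) with a≤c, −a<b≤a
well minimum |f| = |-17| = 17 (negative-definite)

17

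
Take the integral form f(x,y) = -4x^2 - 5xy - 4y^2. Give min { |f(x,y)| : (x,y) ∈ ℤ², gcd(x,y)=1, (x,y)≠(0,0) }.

translate: b→-3 (≡5 mod 8), so (4,5,4)→(4,-3,3)
flip: (4,-3,3)→(3,3,4)
reduced (well bottom): (3,3,4) with a≤c, −a<b≤a
well minimum |f| = |-3| = 3 (negative-definite)

3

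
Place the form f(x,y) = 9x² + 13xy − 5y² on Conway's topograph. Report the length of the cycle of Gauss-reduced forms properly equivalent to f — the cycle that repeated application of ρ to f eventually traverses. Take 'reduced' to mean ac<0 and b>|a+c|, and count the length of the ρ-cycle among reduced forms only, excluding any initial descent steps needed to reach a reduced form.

D = 349, ⌊√D⌋ = 18
river: ρ → (-5,17,3)
river: ρ → (3,13,-15)
river: ρ → (-15,17,1)
river: ρ → (1,17,-15)
river: ρ → (-15,13,3)
river: ρ → (3,17,-5)
river: ρ → (-5,13,9)
river: ρ → (9,5,-9)
river: ρ → (-9,13,5)
river: ρ → (5,17,-3)
river: ρ → (-3,13,15)
river: ρ → (15,17,-1)
river: ρ → (-1,17,15)
river: ρ → (15,13,-3)
river: ρ → (-3,17,5)
river: ρ → (5,13,-9)
river: ρ → (-9,5,9)
river: ρ → (9,13,-5)
ρ-cycle length = 18 (tail of 0 descent steps not counted)

18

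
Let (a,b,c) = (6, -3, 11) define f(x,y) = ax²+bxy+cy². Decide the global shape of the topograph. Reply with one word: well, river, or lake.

D = b²−4ac = (-3)² − 4·6·11 = -255
D < 0 ⇒ definite ⇒ every region one sign ⇒ single well

well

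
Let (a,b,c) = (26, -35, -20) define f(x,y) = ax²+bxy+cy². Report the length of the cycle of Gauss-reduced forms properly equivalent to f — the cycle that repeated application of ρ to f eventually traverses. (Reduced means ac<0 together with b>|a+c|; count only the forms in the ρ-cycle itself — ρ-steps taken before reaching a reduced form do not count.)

D = 3305, ⌊√D⌋ = 57
descent: ρ → (-20,35,26)  [lands on river]
river: ρ → (26,17,-29)
river: ρ → (-29,41,14)
river: ρ → (14,43,-26)
river: ρ → (-26,9,31)
river: ρ → (31,53,-4)
river: ρ → (-4,51,44)
river: ρ → (44,37,-11)
river: ρ → (-11,51,16)
river: ρ → (16,45,-20)
ρ-cycle length = 10 (tail of 1 descent step not counted)

10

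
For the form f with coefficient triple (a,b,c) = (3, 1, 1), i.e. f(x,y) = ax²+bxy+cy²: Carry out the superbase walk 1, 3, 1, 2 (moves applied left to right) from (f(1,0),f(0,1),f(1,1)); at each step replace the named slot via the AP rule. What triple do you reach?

start (3,1,5) = (f(1,0),f(0,1),f(1,1))
replace slot 1: 2·(1+5) − 3 = 9 → (9,1,5)
replace slot 3: 2·(9+1) − 5 = 15 → (9,1,15)
replace slot 1: 2·(1+15) − 9 = 23 → (23,1,15)
replace slot 2: 2·(23+15) − 1 = 75 → (23,75,15)

23,75,15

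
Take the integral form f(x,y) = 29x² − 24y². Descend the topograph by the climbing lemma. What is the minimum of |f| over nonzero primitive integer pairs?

descent: ρ → (-24,48,5)  [lands on river]
river: ρ → (5,52,-4)
river: ρ → (-4,52,5)
river: ρ → (5,48,-24)
closes: descent 1, river 4
min |a| on river = 4

4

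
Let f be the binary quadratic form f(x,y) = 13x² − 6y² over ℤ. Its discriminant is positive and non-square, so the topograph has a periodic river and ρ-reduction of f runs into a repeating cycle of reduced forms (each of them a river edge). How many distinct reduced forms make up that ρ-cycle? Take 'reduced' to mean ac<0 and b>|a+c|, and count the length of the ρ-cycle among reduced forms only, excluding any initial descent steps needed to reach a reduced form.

D = 312, ⌊√D⌋ = 17
descent: ρ → (-6,12,7)  [lands on river]
river: ρ → (7,16,-2)
river: ρ → (-2,16,7)
river: ρ → (7,12,-6)
ρ-cycle length = 4 (tail of 1 descent step not counted)

4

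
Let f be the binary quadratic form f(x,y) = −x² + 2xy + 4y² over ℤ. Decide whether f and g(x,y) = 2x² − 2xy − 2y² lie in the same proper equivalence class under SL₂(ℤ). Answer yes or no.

D₁ = 20, D₂ = 20
river cycle of f (length 2): (-1, 4, 1), (1, 4, -1)
river cycle of g (length 2): (-2, 2, 2), (2, 2, -2)
cycles differ ⇒ inequivalent

no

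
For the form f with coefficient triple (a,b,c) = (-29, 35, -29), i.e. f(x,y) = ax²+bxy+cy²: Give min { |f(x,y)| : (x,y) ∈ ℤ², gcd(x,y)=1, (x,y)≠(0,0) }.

translate: b→23 (≡-35 mod 58), so (29,-35,29)→(29,23,23)
flip: (29,23,23)→(23,-23,29)
translate: b→23 (≡-23 mod 46), so (23,-23,29)→(23,23,29)
reduced (well bottom): (23,23,29) with a≤c, −a<b≤a
well minimum |f| = |-23| = 23 (negative-definite)

23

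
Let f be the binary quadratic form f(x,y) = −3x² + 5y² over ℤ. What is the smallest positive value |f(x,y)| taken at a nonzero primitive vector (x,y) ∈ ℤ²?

descent: ρ → (5,0,-3)
descent: ρ → (-3,6,2)  [lands on river]
river: ρ → (2,6,-3)
closes: descent 2, river 2
min |a| on river = 2

2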